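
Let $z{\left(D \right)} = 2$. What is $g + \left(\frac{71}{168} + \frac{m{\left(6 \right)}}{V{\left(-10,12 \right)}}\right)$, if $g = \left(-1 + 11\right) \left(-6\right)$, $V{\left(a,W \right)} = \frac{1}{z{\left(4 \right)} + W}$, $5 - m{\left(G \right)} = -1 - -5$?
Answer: $- \frac{7657}{168} \approx -45.577$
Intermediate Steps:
$m{\left(G \right)} = 1$ ($m{\left(G \right)} = 5 - \left(-1 - -5\right) = 5 - \left(-1 + 5\right) = 5 - 4 = 1$)
$V{\left(a,W \right)} = \frac{1}{2 + W}$
$g = -60$ ($g = 10 \left(-6\right) = -60$)
$g + \left(\frac{71}{168} + \frac{m{\left(6 \right)}}{V{\left(-10,12 \right)}}\right) = -60 + \left(\frac{71}{168} + 1 \frac{1}{\frac{1}{2 + 12}}\right) = -60 + \left(71 \cdot \frac{1}{168} + 1 \frac{1}{\frac{1}{14}}\right) = -60 + \left(\frac{71}{168} + 1 \frac{1}{\frac{1}{14}}\right) = -60 + \left(\frac{71}{168} + 1 \cdot 14\right) = -60 + \left(\frac{71}{168} + 14\right) = -60 + \frac{2423}{168} = - \frac{7657}{168}$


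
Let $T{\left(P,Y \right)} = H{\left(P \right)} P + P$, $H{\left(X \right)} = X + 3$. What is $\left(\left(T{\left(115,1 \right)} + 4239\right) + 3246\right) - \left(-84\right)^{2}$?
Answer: $14114$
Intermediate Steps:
$H{\left(X \right)} = 3 + X$
$T{\left(P,Y \right)} = P + P \left(3 + P\right)$ ($T{\left(P,Y \right)} = \left(3 + P\right) P + P = P \left(3 + P\right) + P = P + P \left(3 + P\right)$)
$\left(\left(T{\left(115,1 \right)} + 4239\right) + 3246\right) - \left(-84\right)^{2} = \left(\left(115 \left(4 + 115\right) + 4239\right) + 3246\right) - \left(-84\right)^{2} = \left(\left(115 \cdot 119 + 4239\right) + 3246\right) - 7056 = \left(\left(13685 + 4239\right) + 3246\right) - 7056 = \left(17924 + 3246\right) - 7056 = 21170 - 7056 = 14114$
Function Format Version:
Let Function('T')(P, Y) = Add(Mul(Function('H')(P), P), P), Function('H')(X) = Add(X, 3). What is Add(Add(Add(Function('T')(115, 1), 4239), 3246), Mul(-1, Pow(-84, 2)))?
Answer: 14114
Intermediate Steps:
Function('H')(X) = Add(3, X)
Function('T')(P, Y) = Add(P, Mul(P, Add(3, P))) (Function('T')(P, Y) = Add(Mul(Add(3, P), P), P) = Add(Mul(P, Add(3, P)), P) = Add(P, Mul(P, Add(3, P))))
Add(Add(Add(Function('T')(115, 1), 4239), 3246), Mul(-1, Pow(-84, 2))) = Add(Add(Add(Mul(115, Add(4, 115)), 4239), 3246), Mul(-1, Pow(-84, 2))) = Add(Add(Add(Mul(115, 119), 4239), 3246), Mul(-1, 7056)) = Add(Add(Add(13685, 4239), 3246), -7056) = Add(Add(17924, 3246), -7056) = Add(21170, -7056) = 14114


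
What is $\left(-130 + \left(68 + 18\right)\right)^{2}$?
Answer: $1936$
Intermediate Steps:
$\left(-130 + \left(68 + 18\right)\right)^{2} = \left(-130 + 86\right)^{2} = \left(-44\right)^{2} = 1936$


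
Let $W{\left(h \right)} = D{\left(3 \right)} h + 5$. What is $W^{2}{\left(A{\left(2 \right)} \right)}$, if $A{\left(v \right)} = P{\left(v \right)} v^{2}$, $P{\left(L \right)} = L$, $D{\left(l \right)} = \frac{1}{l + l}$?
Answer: $\frac{361}{9} \approx 40.111$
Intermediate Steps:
$D{\left(l \right)} = \frac{1}{2 l}$
$A{\left(v \right)} = v^{3}$ ($A{\left(v \right)} = v v^{2} = v^{3}$)
$W{\left(h \right)} = 5 + \frac{h}{6}$ ($W{\left(h \right)} = \frac{1}{2 \cdot 3} h + 5 = \frac{1}{2} \cdot \frac{1}{3} h + 5 = \frac{h}{6} + 5 = 5 + \frac{h}{6}$)
$W^{2}{\left(A{\left(2 \right)} \right)} = \left(5 + \frac{2^{3}}{6}\right)^{2} = \left(5 + \frac{1}{6} \cdot 8\right)^{2} = \left(5 + \frac{4}{3}\right)^{2} = \left(\frac{19}{3}\right)^{2} = \frac{361}{9}$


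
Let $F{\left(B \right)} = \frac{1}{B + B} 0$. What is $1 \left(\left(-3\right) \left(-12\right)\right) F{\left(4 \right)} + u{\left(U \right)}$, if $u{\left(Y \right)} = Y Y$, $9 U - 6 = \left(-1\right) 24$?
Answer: $4$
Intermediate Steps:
$U = -2$ ($U = \frac{2}{3} + \frac{\left(-1\right) 24}{9} = \frac{2}{3} + \frac{1}{9} \left(-24\right) = \frac{2}{3} - \frac{8}{3} = -2$)
$F{\left(B \right)} = 0$ ($F{\left(B \right)} = \frac{1}{2 B} 0 = 0$)
$u{\left(Y \right)} = Y^{2}$
$1 \left(\left(-3\right) \left(-12\right)\right) F{\left(4 \right)} + u{\left(U \right)} = 1 \left(\left(-3\right) \left(-12\right)\right) 0 + \left(-2\right)^{2} = 1 \cdot 36 \cdot 0 + 4 = 36 \cdot 0 + 4 = 0 + 4 = 4$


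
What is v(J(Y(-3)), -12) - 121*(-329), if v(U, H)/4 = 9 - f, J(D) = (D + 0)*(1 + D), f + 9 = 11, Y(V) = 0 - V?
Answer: 39837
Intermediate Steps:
Y(V) = -V
f = 2 (f = -9 + 11 = 2)
J(D) = D*(1 + D)
v(U, H) = 28 (v(U, H) = 4*(9 - 1*2) = 4*(9 - 2) = 4*7 = 28)
v(J(Y(-3)), -12) - 121*(-329) = 28 - 121*(-329) = 28 + 39809 = 39837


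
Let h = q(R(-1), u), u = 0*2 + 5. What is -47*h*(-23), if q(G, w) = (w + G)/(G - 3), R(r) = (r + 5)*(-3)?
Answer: 7567/15 ≈ 504.47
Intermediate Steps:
R(r) = -15 - 3*r (R(r) = (5 + r)*(-3) = -15 - 3*r)
u = 5 (u = 0 + 5 = 5)
q(G, w) = (G + w)/(-3 + G)
h = 7/15 (h = ((-15 - 3*(-1)) + 5)/(-3 + (-15 - 3*(-1))) = ((-15 + 3) + 5)/(-3 + (-15 + 3)) = (-12 + 5)/(-3 - 12) = -7/(-15) = -1/15*(-7) = 7/15 ≈ 0.46667)
-47*h*(-23) = -47*7/15*(-23) = -329/15*(-23) = 7567/15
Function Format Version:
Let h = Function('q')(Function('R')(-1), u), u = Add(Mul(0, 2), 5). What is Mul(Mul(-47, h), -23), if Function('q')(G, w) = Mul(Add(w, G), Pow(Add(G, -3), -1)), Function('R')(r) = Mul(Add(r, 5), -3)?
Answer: Rational(7567, 15) ≈ 504.47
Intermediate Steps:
Function('R')(r) = Add(-15, Mul(-3, r)) (Function('R')(r) = Mul(Add(5, r), -3) = Add(-15, Mul(-3, r)))
u = 5 (u = Add(0, 5) = 5)
Function('q')(G, w) = Mul(Pow(Add(-3, G), -1), Add(G, w)) (Function('q')(G, w) = Mul(Add(G, w), Pow(Add(-3, G), -1)) = Mul(Pow(Add(-3, G), -1), Add(G, w)))
h = Rational(7, 15) (h = Mul(Pow(Add(-3, Add(-15, Mul(-3, -1))), -1), Add(Add(-15, Mul(-3, -1)), 5)) = Mul(Pow(Add(-3, Add(-15, 3)), -1), Add(Add(-15, 3), 5)) = Mul(Pow(Add(-3, -12), -1), Add(-12, 5)) = Mul(Pow(-15, -1), -7) = Mul(Rational(-1, 15), -7) = Rational(7, 15) ≈ 0.46667)
Mul(Mul(-47, h), -23) = Mul(Mul(-47, Rational(7, 15)), -23) = Mul(Rational(-329, 15), -23) = Rational(7567, 15)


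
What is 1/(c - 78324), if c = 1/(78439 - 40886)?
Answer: -37553/2941301171 ≈ -1.2767e-5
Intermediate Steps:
c = 1/37553 ≈ 2.6629e-5
1/(c - 78324) = 1/(1/37553 - 78324) = 1/(-2941301171/37553) = -37553/2941301171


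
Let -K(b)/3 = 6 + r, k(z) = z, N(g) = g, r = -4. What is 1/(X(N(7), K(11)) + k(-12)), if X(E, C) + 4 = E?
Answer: -⅑ ≈ -0.11111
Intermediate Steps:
K(b) = -6 (K(b) = -3*(6 - 4) = -3*2 = -6)
X(E, C) = -4 + E
1/(X(N(7), K(11)) + k(-12)) = 1/((-4 + 7) - 12) = 1/(3 - 12) = 1/(-9) = -⅑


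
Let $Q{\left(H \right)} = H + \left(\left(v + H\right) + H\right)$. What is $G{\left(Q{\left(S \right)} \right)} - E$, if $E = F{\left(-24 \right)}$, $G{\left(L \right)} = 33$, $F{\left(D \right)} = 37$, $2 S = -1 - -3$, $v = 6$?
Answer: $-4$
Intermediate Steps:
$S = 1$ ($S = \frac{-1 - -3}{2} = \frac{-1 + 3}{2} = \frac{1}{2} \cdot 2 = 1$)
$Q{\left(H \right)} = 6 + 3 H$ ($Q{\left(H \right)} = H + \left(\left(6 + H\right) + H\right) = H + \left(6 + 2 H\right) = 6 + 3 H$)
$E = 37$
$G{\left(Q{\left(S \right)} \right)} - E = 33 - 37 = -4$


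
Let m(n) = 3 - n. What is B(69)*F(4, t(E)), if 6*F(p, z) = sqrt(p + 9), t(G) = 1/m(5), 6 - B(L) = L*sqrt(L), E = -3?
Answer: sqrt(13) - 23*sqrt(897)/2 ≈ -340.82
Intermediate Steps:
B(L) = 6 - L**(3/2) (B(L) = 6 - L*sqrt(L) = 6 - L**(3/2))
t(G) = -1/2 (t(G) = 1/(3 - 1*5) = 1/(3 - 5) = 1/(-2) = -1/2)
F(p, z) = sqrt(9 + p)/6 (F(p, z) = sqrt(p + 9)/6 = sqrt(9 + p)/6)
B(69)*F(4, t(E)) = (6 - 69**(3/2))*(sqrt(9 + 4)/6) = (6 - 69*sqrt(69))*(sqrt(13)/6) = sqrt(13)*(6 - 69*sqrt(69))/6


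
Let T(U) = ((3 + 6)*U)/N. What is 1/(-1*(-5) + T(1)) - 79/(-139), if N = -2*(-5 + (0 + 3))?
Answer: 2847/4031 ≈ 0.70628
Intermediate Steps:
N = 4 (N = -2*(-5 + 3) = -2*(-2) = 4)
T(U) = 9*U/4 (T(U) = ((3 + 6)*U)/4 = (9*U)*(1/4) = 9*U/4)
1/(-1*(-5) + T(1)) - 79/(-139) = 1/(-1*(-5) + (9/4)*1) - 79/(-139) = 1/(5 + 9/4) - 1/139*(-79) = 1/(29/4) + 79/139 = 4/29 + 79/139 = 2847/4031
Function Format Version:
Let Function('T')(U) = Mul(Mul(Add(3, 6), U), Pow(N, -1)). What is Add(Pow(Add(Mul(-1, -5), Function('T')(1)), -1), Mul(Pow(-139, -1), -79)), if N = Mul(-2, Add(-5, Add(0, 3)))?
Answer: Rational(2847, 4031) ≈ 0.70628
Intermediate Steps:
N = 4 (N = Mul(-2, Add(-5, 3)) = Mul(-2, -2) = 4)
Function('T')(U) = Mul(Rational(9, 4), U) (Function('T')(U) = Mul(Mul(Add(3, 6), U), Pow(4, -1)) = Mul(Mul(9, U), Rational(1, 4)) = Mul(Rational(9, 4), U))
Add(Pow(Add(Mul(-1, -5), Function('T')(1)), -1), Mul(Pow(-139, -1), -79)) = Add(Pow(Add(Mul(-1, -5), Mul(Rational(9, 4), 1)), -1), Mul(Pow(-139, -1), -79)) = Add(Pow(Add(5, Rational(9, 4)), -1), Mul(Rational(-1, 139), -79)) = Add(Pow(Rational(29, 4), -1), Rational(79, 139)) = Add(Rational(4, 29), Rational(79, 139)) = Rational(2847, 4031)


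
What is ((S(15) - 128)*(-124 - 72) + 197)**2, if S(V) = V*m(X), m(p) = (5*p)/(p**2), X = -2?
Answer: 1065043225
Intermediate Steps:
m(p) = 5/p (m(p) = (5*p)/p**2 = 5/p)
S(V) = -5*V/2 (S(V) = V*(5/(-2)) = V*(5*(-1/2)) = V*(-5/2) = -5*V/2)
((S(15) - 128)*(-124 - 72) + 197)**2 = ((-5/2*15 - 128)*(-124 - 72) + 197)**2 = ((-75/2 - 128)*(-196) + 197)**2 = (-331/2*(-196) + 197)**2 = (32438 + 197)**2 = 32635**2 = 1065043225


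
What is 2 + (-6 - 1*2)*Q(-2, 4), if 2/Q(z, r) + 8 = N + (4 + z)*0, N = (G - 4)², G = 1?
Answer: -14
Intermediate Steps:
N = 9 (N = (1 - 4)² = (-3)² = 9)
Q(z, r) = 2 (Q(z, r) = 2/(-8 + (9 + (4 + z)*0)) = 2/(-8 + (9 + 0)) = 2/(-8 + 9) = 2/1 = 2*1 = 2)
2 + (-6 - 1*2)*Q(-2, 4) = 2 + (-6 - 1*2)*2 = 2 + (-6 - 2)*2 = 2 - 8*2 = 2 - 16 = -14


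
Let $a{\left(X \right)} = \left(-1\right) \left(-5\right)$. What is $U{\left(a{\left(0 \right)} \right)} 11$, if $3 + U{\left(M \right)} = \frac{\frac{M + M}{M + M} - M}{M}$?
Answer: $- \frac{209}{5} \approx -41.8$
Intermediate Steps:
$a{\left(X \right)} = 5$
$U{\left(M \right)} = -3 + \frac{1 - M}{M}$ ($U{\left(M \right)} = -3 + \frac{\frac{M + M}{M + M} - M}{M} = -3 + \frac{\frac{2 M}{2 M} - M}{M} = -3 + \frac{2 M \frac{1}{2 M} - M}{M} = -3 + \frac{1 - M}{M}$)
$U{\left(a{\left(0 \right)} \right)} 11 = \left(-4 + \frac{1}{5}\right) 11 = \left(- \frac{19}{5}\right) 11 = - \frac{209}{5}$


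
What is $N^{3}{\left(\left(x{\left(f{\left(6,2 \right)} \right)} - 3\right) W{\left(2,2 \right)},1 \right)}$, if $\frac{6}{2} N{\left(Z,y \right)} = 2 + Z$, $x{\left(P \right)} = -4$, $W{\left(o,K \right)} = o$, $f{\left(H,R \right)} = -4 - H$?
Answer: $-64$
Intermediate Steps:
$N{\left(Z,y \right)} = \frac{2}{3} + \frac{Z}{3}$ ($N{\left(Z,y \right)} = \frac{2 + Z}{3} = \frac{2}{3} + \frac{Z}{3}$)
$N^{3}{\left(\left(x{\left(f{\left(6,2 \right)} \right)} - 3\right) W{\left(2,2 \right)},1 \right)} = \left(\frac{2}{3} + \frac{\left(-4 - 3\right) 2}{3}\right)^{3} = \left(\frac{2}{3} + \frac{\left(-7\right) 2}{3}\right)^{3} = \left(\frac{2}{3} + \frac{1}{3} \left(-14\right)\right)^{3} = \left(\frac{2}{3} - \frac{14}{3}\right)^{3} = \left(-4\right)^{3} = -64$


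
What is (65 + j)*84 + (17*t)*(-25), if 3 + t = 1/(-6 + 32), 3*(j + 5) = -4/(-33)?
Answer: 5407157/858 ≈ 6302.0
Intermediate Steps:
j = -491/99 (j = -5 + (-4/(-33))/3 = -5 + (-4*(-1/33))/3 = -5 + (1/3)*(4/33) = -5 + 4/99 = -491/99 ≈ -4.9596)
t = -77/26 (t = -3 + 1/(-6 + 32) = -3 + 1/26 = -77/26 ≈ -2.9615)
(65 + j)*84 + (17*t)*(-25) = (65 - 491/99)*84 + (17*(-77/26))*(-25) = (5944/99)*84 - 1309/26*(-25) = 166432/33 + 32725/26 = 5407157/858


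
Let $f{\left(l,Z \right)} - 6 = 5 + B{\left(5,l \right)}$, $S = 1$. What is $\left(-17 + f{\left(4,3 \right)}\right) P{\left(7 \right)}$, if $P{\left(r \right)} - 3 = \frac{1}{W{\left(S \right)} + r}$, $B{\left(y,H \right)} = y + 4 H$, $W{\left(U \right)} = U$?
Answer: $\frac{375}{8} \approx 46.875$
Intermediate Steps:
$P{\left(r \right)} = 3 + \frac{1}{1 + r}$
$f{\left(l,Z \right)} = 16 + 4 l$ ($f{\left(l,Z \right)} = 6 + \left(5 + \left(5 + 4 l\right)\right) = 6 + \left(10 + 4 l\right) = 16 + 4 l$)
$\left(-17 + f{\left(4,3 \right)}\right) P{\left(7 \right)} = \left(-17 + \left(16 + 4 \cdot 4\right)\right) \frac{4 + 3 \cdot 7}{1 + 7} = \left(-17 + \left(16 + 16\right)\right) \frac{4 + 21}{8} = \left(-17 + 32\right) \frac{1}{8} \cdot 25 = 15 \cdot \frac{25}{8} = \frac{375}{8}$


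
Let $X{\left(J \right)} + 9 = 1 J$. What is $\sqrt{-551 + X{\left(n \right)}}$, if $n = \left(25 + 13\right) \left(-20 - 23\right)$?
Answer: $i \sqrt{2194} \approx 46.84 i$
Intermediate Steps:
$n = -1634$ ($n = 38 \left(-43\right) = -1634$)
$X{\left(J \right)} = -9 + J$ ($X{\left(J \right)} = -9 + 1 J = -9 + J$)
$\sqrt{-551 + X{\left(n \right)}} = \sqrt{-551 - 1643} = \sqrt{-2194} = i \sqrt{2194}$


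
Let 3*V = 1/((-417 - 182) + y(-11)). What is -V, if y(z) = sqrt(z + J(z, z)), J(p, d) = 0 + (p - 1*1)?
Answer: 599/1076472 + I*sqrt(23)/1076472 ≈ 0.00055645 + 4.4551e-6*I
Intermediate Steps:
J(p, d) = -1 + p (J(p, d) = 0 + (p - 1) = 0 + (-1 + p) = -1 + p)
y(z) = sqrt(-1 + 2*z) (y(z) = sqrt(z + (-1 + z)) = sqrt(-1 + 2*z))
V = 1/(3*(-599 + I*sqrt(23))) (V = 1/(3*((-417 - 182) + sqrt(-1 + 2*(-11)))) = 1/(3*(-599 + sqrt(-1 - 22))) = 1/(3*(-599 + sqrt(-23))) = 1/(3*(-599 + I*sqrt(23))) ≈ -0.00055645 - 4.4551e-6*I)
-V = -(-599/1076472 - I*sqrt(23)/1076472) = 599/1076472 + I*sqrt(23)/1076472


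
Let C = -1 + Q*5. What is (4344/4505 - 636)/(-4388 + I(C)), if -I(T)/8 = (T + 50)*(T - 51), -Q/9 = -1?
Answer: -238403/328865 ≈ -0.72493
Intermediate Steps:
Q = 9 (Q = -9*(-1) = 9)
C = 44 (C = -1 + 9*5 = -1 + 45 = 44)
I(T) = -8*(-51 + T)*(50 + T) (I(T) = -8*(T + 50)*(T - 51) = -8*(50 + T)*(-51 + T) = -8*(-51 + T)*(50 + T))
(4344/4505 - 636)/(-4388 + I(C)) = (4344/4505 - 636)/(-4388 + (20400 - 8*44**2 + 8*44)) = (4344*(1/4505) - 636)/(-4388 + (20400 - 8*1936 + 352)) = (4344/4505 - 636)/(-4388 + (20400 - 15488 + 352)) = -2860836/(4505*(-4388 + 5264)) = -2860836/4505/876 = -2860836/4505*1/876 = -238403/328865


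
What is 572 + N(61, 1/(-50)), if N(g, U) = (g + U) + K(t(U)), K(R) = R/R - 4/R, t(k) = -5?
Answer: 31739/50 ≈ 634.78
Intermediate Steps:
K(R) = 1 - 4/R
N(g, U) = 9/5 + U + g (N(g, U) = (g + U) + (-4 - 5)/(-5) = (U + g) - 1/5*(-9) = (U + g) + 9/5 = 9/5 + U + g)
572 + N(61, 1/(-50)) = 572 + (9/5 + 1/(-50) + 61) = 572 + (9/5 - 1/50 + 61) = 572 + 3139/50 = 31739/50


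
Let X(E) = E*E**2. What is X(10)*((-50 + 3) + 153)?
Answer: 106000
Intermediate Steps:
X(E) = E**3
X(10)*((-50 + 3) + 153) = 10**3*((-50 + 3) + 153) = 1000*(-47 + 153) = 1000*106 = 106000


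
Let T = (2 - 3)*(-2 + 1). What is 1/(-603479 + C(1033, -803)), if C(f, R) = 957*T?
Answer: -1/602522 ≈ -1.6597e-6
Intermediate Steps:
T = 1 (T = -1*(-1) = 1)
C(f, R) = 957 (C(f, R) = 957*1 = 957)
1/(-603479 + C(1033, -803)) = 1/(-603479 + 957) = 1/(-602522) = -1/602522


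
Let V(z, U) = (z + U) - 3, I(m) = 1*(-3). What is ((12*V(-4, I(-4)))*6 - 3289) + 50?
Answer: -3959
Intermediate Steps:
I(m) = -3
V(z, U) = -3 + U + z (V(z, U) = (U + z) - 3 = -3 + U + z)
((12*V(-4, I(-4)))*6 - 3289) + 50 = ((12*(-3 - 3 - 4))*6 - 3289) + 50 = ((12*(-10))*6 - 3289) + 50 = (-120*6 - 3289) + 50 = (-720 - 3289) + 50 = -4009 + 50 = -3959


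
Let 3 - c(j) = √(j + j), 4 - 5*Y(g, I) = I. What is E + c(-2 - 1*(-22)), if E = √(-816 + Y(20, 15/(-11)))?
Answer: 3 - 2*√10 + I*√2465155/55 ≈ -3.3246 + 28.547*I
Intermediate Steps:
Y(g, I) = ⅘ - I/5
E = I*√2465155/55 (E = √(-816 + (⅘ - 3/(-11))) = √(-816 + (⅘ - 3*(-1)/11)) = √(-816 + (⅘ - ⅕*(-15/11))) = √(-816 + (⅘ + 3/11)) = √(-816 + 59/55) = √(-44821/55) = I*√2465155/55 ≈ 28.547*I)
c(j) = 3 - √2*√j (c(j) = 3 - √(j + j) = 3 - √(2*j) = 3 - √2*√j)
E + c(-2 - 1*(-22)) = I*√2465155/55 + (3 - √2*√(-2 - 1*(-22))) = I*√2465155/55 + (3 - √2*√(-2 + 22)) = I*√2465155/55 + (3 - √2*√20) = I*√2465155/55 + (3 - √2*2*√5) = I*√2465155/55 + (3 - 2*√10) = 3 - 2*√10 + I*√2465155/55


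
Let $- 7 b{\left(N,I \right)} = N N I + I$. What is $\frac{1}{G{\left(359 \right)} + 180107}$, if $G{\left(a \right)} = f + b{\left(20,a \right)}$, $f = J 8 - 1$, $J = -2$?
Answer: $\frac{7}{1116671} \approx 6.2686 \cdot 10^{-6}$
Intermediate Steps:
$b{\left(N,I \right)} = - \frac{I}{7} - \frac{I N^{2}}{7}$ ($b{\left(N,I \right)} = - \frac{N N I + I}{7} = - \frac{N^{2} I + I}{7} = - \frac{I N^{2} + I}{7} = - \frac{I + I N^{2}}{7} = - \frac{I}{7} - \frac{I N^{2}}{7}$)
$f = -17$ ($f = \left(-2\right) 8 - 1 = -16 - 1 = -17$)
$G{\left(a \right)} = -17 - \frac{401 a}{7}$ ($G{\left(a \right)} = -17 - \frac{a \left(1 + 20^{2}\right)}{7} = -17 - \frac{a \left(1 + 400\right)}{7} = -17 - \frac{1}{7} a 401 = -17 - \frac{401 a}{7}$)
$\frac{1}{G{\left(359 \right)} + 180107} = \frac{1}{\left(-17 - \frac{143959}{7}\right) + 180107} = \frac{1}{- \frac{144078}{7} + 180107} = \frac{1}{\frac{1116671}{7}} = \frac{7}{1116671}$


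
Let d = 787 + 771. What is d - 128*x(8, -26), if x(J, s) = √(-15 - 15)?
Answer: 1558 - 128*I*√30 ≈ 1558.0 - 701.08*I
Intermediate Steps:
x(J, s) = I*√30 (x(J, s) = √(-30) = I*√30)
d = 1558
d - 128*x(8, -26) = 1558 - 128*I*√30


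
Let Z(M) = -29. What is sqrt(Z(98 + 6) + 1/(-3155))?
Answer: 2*I*sqrt(72167470)/3155 ≈ 5.3852*I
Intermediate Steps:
sqrt(Z(98 + 6) + 1/(-3155)) = sqrt(-29 + 1/(-3155)) = sqrt(-29 - 1/3155) = sqrt(-91496/3155) = 2*I*sqrt(72167470)/3155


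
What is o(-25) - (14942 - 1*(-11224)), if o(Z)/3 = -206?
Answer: -26784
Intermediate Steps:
o(Z) = -618 (o(Z) = 3*(-206) = -618)
o(-25) - (14942 - 1*(-11224)) = -618 - (14942 - 1*(-11224)) = -618 - (14942 + 11224) = -618 - 1*26166 = -618 - 26166 = -26784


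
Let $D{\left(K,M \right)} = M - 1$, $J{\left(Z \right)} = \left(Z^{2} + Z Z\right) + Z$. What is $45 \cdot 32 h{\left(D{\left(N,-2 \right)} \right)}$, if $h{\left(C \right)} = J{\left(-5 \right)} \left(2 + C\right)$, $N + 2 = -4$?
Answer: $-64800$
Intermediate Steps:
$N = -6$ ($N = -2 - 4 = -6$)
$J{\left(Z \right)} = Z + 2 Z^{2}$ ($J{\left(Z \right)} = \left(Z^{2} + Z^{2}\right) + Z = 2 Z^{2} + Z = Z + 2 Z^{2}$)
$D{\left(K,M \right)} = -1 + M$ ($D{\left(K,M \right)} = M - 1 = -1 + M$)
$h{\left(C \right)} = 90 + 45 C$ ($h{\left(C \right)} = - 5 \left(1 + 2 \left(-5\right)\right) \left(2 + C\right) = - 5 \left(1 - 10\right) \left(2 + C\right) = \left(-5\right) \left(-9\right) \left(2 + C\right) = 45 \left(2 + C\right) = 90 + 45 C$)
$45 \cdot 32 h{\left(D{\left(N,-2 \right)} \right)} = 45 \cdot 32 \left(90 + 45 \left(-1 - 2\right)\right) = 1440 \left(90 + 45 \left(-3\right)\right) = 1440 \left(90 - 135\right) = 1440 \left(-45\right) = -64800$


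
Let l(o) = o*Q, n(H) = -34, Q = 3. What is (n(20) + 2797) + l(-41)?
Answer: 2640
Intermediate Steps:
l(o) = 3*o (l(o) = o*3 = 3*o)
(n(20) + 2797) + l(-41) = (-34 + 2797) + 3*(-41) = 2763 - 123 = 2640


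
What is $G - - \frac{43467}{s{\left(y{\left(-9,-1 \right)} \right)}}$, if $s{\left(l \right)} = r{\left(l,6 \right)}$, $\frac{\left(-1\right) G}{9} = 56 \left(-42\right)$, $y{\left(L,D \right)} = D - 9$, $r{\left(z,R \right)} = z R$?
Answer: $\frac{408871}{20} \approx 20444.0$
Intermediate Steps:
$r{\left(z,R \right)} = R z$
$y{\left(L,D \right)} = -9 + D$
$G = 21168$ ($G = - 9 \cdot 56 \left(-42\right) = \left(-9\right) \left(-2352\right) = 21168$)
$s{\left(l \right)} = 6 l$
$G - - \frac{43467}{s{\left(y{\left(-9,-1 \right)} \right)}} = 21168 - - \frac{43467}{6 \left(-9 - 1\right)} = 21168 - - \frac{43467}{6 \left(-10\right)} = 21168 - - \frac{43467}{-60} = 21168 - \left(-43467\right) \left(- \frac{1}{60}\right) = 21168 - \frac{14489}{20} = \frac{408871}{20}$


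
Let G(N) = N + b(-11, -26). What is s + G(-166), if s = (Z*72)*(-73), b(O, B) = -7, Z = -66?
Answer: 346723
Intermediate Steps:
s = 346896 (s = -66*72*(-73) = -4752*(-73) = 346896)
G(N) = -7 + N (G(N) = N - 7 = -7 + N)
s + G(-166) = 346896 + (-7 - 166) = 346896 - 173 = 346723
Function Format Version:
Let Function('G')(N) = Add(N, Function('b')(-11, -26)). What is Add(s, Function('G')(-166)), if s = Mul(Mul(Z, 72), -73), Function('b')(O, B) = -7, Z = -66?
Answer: 346723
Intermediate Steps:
s = 346896 (s = Mul(Mul(-66, 72), -73) = Mul(-4752, -73) = 346896)
Function('G')(N) = Add(-7, N) (Function('G')(N) = Add(N, -7) = Add(-7, N))
Add(s, Function('G')(-166)) = Add(346896, Add(-7, -166)) = Add(346896, -173) = 346723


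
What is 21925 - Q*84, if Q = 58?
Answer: 17053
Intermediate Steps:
21925 - Q*84 = 21925 - 58*84 = 21925 - 1*4872 = 21925 - 4872 = 17053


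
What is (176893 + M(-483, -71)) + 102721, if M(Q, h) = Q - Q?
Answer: 279614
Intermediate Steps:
M(Q, h) = 0
(176893 + M(-483, -71)) + 102721 = (176893 + 0) + 102721 = 176893 + 102721 = 279614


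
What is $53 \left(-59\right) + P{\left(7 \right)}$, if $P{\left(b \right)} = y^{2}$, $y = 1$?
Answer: $-3126$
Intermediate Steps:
$P{\left(b \right)} = 1$ ($P{\left(b \right)} = 1^{2} = 1$)
$53 \left(-59\right) + P{\left(7 \right)} = 53 \left(-59\right) + 1 = -3127 + 1 = -3126$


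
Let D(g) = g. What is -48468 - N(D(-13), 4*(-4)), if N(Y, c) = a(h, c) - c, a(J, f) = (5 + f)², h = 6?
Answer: -48605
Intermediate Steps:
N(Y, c) = (5 + c)² - c
-48468 - N(D(-13), 4*(-4)) = -48468 - ((5 + 4*(-4))² - 4*(-4)) = -48468 - ((5 - 16)² - 1*(-16)) = -48468 - ((-11)² + 16) = -48468 - (121 + 16) = -48468 - 1*137 = -48468 - 137 = -48605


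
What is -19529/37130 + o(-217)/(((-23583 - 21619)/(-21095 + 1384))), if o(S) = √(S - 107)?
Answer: -19529/37130 + 177399*I/22601 ≈ -0.52596 + 7.8492*I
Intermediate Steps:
o(S) = √(-107 + S)
-19529/37130 + o(-217)/(((-23583 - 21619)/(-21095 + 1384))) = -19529/37130 + √(-107 - 217)/(((-23583 - 21619)/(-21095 + 1384))) = -19529*1/37130 + √(-324)/((-45202/(-19711))) = -19529/37130 + (18*I)/((-45202*(-1/19711))) = -19529/37130 + (18*I)/(45202/19711) = -19529/37130 + (18*I)*(19711/45202) = -19529/37130 + 177399*I/22601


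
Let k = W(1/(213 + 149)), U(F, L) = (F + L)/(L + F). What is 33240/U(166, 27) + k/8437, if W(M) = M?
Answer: 101521408561/3054194 ≈ 33240.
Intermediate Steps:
U(F, L) = 1 (U(F, L) = (F + L)/(F + L) = 1)
k = 1/362 (k = 1/(213 + 149) = 1/362 ≈ 0.0027624)
33240/U(166, 27) + k/8437 = 33240/1 + (1/362)/8437 = 33240*1 + (1/362)*(1/8437) = 33240 + 1/3054194 = 101521408561/3054194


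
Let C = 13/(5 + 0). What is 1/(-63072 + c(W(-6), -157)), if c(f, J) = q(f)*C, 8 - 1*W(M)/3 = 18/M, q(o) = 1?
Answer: -5/315347 ≈ -1.5856e-5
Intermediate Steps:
W(M) = 24 - 54/M
C = 13/5 ≈ 2.6000
c(f, J) = 13/5 (c(f, J) = 1*(13/5) = 13/5)
1/(-63072 + c(W(-6), -157)) = 1/(-63072 + 13/5) = 1/(-315347/5) = -5/315347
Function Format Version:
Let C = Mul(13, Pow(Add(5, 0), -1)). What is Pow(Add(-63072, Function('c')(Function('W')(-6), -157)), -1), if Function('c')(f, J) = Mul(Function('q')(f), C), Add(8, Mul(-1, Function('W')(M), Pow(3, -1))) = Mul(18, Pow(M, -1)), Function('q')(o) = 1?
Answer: Rational(-5, 315347) ≈ -1.5856e-5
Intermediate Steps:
Function('W')(M) = Add(24, Mul(-54, Pow(M, -1))) (Function('W')(M) = Add(24, Mul(-3, Mul(18, Pow(M, -1)))) = Add(24, Mul(-54, Pow(M, -1))))
C = Rational(13, 5) (C = Mul(13, Pow(5, -1)) = Mul(13, Rational(1, 5)) = Rational(13, 5) ≈ 2.6000)
Function('c')(f, J) = Rational(13, 5) (Function('c')(f, J) = Mul(1, Rational(13, 5)) = Rational(13, 5))
Pow(Add(-63072, Function('c')(Function('W')(-6), -157)), -1) = Pow(Add(-63072, Rational(13, 5)), -1) = Pow(Rational(-315347, 5), -1) = Rational(-5, 315347)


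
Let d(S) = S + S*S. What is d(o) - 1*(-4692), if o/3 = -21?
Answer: 8598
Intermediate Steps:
o = -63 (o = 3*(-21) = -63)
d(S) = S + S²
d(o) - 1*(-4692) = -63*(1 - 63) - 1*(-4692) = -63*(-62) + 4692 = 3906 + 4692 = 8598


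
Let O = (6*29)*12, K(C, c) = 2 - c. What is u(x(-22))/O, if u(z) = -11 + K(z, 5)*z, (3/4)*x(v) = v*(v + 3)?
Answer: -187/232 ≈ -0.80603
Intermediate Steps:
O = 2088 (O = 174*12 = 2088)
x(v) = 4*v*(3 + v)/3 (x(v) = 4*(v*(v + 3))/3 = 4*(v*(3 + v))/3 = 4*v*(3 + v)/3)
u(z) = -11 - 3*z (u(z) = -11 + (2 - 1*5)*z = -11 + (2 - 5)*z = -11 - 3*z)
u(x(-22))/O = (-11 - 4*(-22)*(3 - 22))/2088 = (-11 - 4*(-22)*(-19))*(1/2088) = (-11 - 3*1672/3)*(1/2088) = (-11 - 1672)*(1/2088) = -1683*1/2088 = -187/232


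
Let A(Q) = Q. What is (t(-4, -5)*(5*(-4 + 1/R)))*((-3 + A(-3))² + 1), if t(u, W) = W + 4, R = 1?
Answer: 555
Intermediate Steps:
t(u, W) = 4 + W
(t(-4, -5)*(5*(-4 + 1/R)))*((-3 + A(-3))² + 1) = ((4 - 5)*(5*(-4 + 1/1)))*((-3 - 3)² + 1) = (-5*(-4 + 1))*((-6)² + 1) = (-5*(-3))*(36 + 1) = -1*(-15)*37 = 15*37 = 555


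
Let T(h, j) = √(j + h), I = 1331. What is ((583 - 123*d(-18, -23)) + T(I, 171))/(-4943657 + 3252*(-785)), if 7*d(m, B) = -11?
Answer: -5434/52475339 - √1502/7496477 ≈ -0.00010872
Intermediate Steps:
d(m, B) = -11/7 (d(m, B) = (⅐)*(-11) = -11/7)
T(h, j) = √(h + j)
((583 - 123*d(-18, -23)) + T(I, 171))/(-4943657 + 3252*(-785)) = ((583 - 123*(-11/7)) + √(1331 + 171))/(-4943657 + 3252*(-785)) = ((583 + 1353/7) + √1502)/(-4943657 - 2552820) = (5434/7 + √1502)/(-7496477) = (5434/7 + √1502)*(-1/7496477) = -5434/52475339 - √1502/7496477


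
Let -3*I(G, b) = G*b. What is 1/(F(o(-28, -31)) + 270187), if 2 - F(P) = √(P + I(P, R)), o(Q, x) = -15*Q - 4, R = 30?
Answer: 30021/8111344385 + 4*I*√26/24334033155 ≈ 3.7011e-6 + 8.3817e-10*I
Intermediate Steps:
I(G, b) = -G*b/3
o(Q, x) = -4 - 15*Q
F(P) = 2 - 3*√(-P) (F(P) = 2 - √(P - ⅓*P*30) = 2 - √(P - 10*P) = 2 - √(-9*P) = 2 - 3*√(-P))
1/(F(o(-28, -31)) + 270187) = 1/((2 - 3*I*√(-4 - 15*(-28))) + 270187) = 1/((2 - 3*I*√(-4 + 420)) + 270187) = 1/((2 - 3*4*I*√26) + 270187) = 1/((2 - 12*I*√26) + 270187) = 1/(270189 - 12*I*√26)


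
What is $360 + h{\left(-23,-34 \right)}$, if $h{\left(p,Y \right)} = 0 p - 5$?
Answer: $355$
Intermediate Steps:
$h{\left(p,Y \right)} = -5$ ($h{\left(p,Y \right)} = 0 - 5 = -5$)
$360 + h{\left(-23,-34 \right)} = 360 - 5 = 355$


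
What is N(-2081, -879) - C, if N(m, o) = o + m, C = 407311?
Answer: -410271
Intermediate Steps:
N(m, o) = m + o
N(-2081, -879) - C = (-2081 - 879) - 1*407311 = -2960 - 407311 = -410271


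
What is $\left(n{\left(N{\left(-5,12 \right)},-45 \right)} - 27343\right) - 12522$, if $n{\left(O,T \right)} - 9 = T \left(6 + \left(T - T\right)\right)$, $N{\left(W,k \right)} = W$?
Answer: $-40126$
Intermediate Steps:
$n{\left(O,T \right)} = 9 + 6 T$ ($n{\left(O,T \right)} = 9 + T \left(6 + \left(T - T\right)\right) = 9 + T \left(6 + 0\right) = 9 + T 6 = 9 + 6 T$)
$\left(n{\left(N{\left(-5,12 \right)},-45 \right)} - 27343\right) - 12522 = \left(\left(9 + 6 \left(-45\right)\right) - 27343\right) - 12522 = \left(\left(9 - 270\right) - 27343\right) - 12522 = \left(-261 - 27343\right) - 12522 = -27604 - 12522 = -40126$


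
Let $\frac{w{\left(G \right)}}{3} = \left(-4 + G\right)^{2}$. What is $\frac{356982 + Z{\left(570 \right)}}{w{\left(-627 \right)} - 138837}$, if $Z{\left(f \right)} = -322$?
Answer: $\frac{178330}{527823} \approx 0.33786$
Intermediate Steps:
$w{\left(G \right)} = 3 \left(-4 + G\right)^{2}$
$\frac{356982 + Z{\left(570 \right)}}{w{\left(-627 \right)} - 138837} = \frac{356982 - 322}{3 \left(-4 - 627\right)^{2} - 138837} = \frac{356660}{3 \left(-631\right)^{2} - 138837} = \frac{356660}{3 \cdot 398161 - 138837} = \frac{356660}{1194483 - 138837} = \frac{356660}{1055646} = 356660 \cdot \frac{1}{1055646} = \frac{178330}{527823}$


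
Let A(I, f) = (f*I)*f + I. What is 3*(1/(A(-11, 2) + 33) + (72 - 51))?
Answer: 1383/22 ≈ 62.864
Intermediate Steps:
A(I, f) = I + I*f² (A(I, f) = (I*f)*f + I = I*f² + I = I + I*f²)
3*(1/(A(-11, 2) + 33) + (72 - 51)) = 3*(1/(-11*(1 + 2²) + 33) + (72 - 51)) = 3*(1/(-11*(1 + 4) + 33) + 21) = 3*(1/(-11*5 + 33) + 21) = 3*(1/(-55 + 33) + 21) = 3*(1/(-22) + 21) = 3*(-1/22 + 21) = 3*(461/22) = 1383/22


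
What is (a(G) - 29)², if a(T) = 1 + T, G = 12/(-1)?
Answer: 1600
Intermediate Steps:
G = -12 (G = 12*(-1) = -12)
(a(G) - 29)² = ((1 - 12) - 29)² = (-11 - 29)² = (-40)² = 1600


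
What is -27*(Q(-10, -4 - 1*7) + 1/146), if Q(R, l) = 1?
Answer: -3969/146 ≈ -27.185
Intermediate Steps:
-27*(Q(-10, -4 - 1*7) + 1/146) = -27*(1 + 1/146) = -27*147/146 = -3969/146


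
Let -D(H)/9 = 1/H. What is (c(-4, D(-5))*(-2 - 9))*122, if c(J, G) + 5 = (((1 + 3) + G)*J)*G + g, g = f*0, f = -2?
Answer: 1568798/25 ≈ 62752.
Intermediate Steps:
g = 0 (g = -2*0 = 0)
D(H) = -9/H
c(J, G) = -5 + G*J*(4 + G) (c(J, G) = -5 + ((((1 + 3) + G)*J)*G + 0) = -5 + (((4 + G)*J)*G + 0) = -5 + ((J*(4 + G))*G + 0) = -5 + (G*J*(4 + G) + 0) = -5 + G*J*(4 + G))
(c(-4, D(-5))*(-2 - 9))*122 = ((-5 - 4*(-9/(-5))² + 4*(-9/(-5))*(-4))*(-2 - 9))*122 = ((-5 - 4*(-9*(-⅕))² + 4*(-9*(-⅕))*(-4))*(-11))*122 = ((-5 - 4*(9/5)² + 4*(9/5)*(-4))*(-11))*122 = ((-5 - 4*81/25 - 144/5)*(-11))*122 = ((-5 - 324/25 - 144/5)*(-11))*122 = -1169/25*(-11)*122 = (12859/25)*122 = 1568798/25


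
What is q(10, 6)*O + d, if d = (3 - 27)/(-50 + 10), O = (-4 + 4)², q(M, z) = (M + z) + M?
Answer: ⅗ ≈ 0.60000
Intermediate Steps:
q(M, z) = z + 2*M
O = 0 (O = 0² = 0)
d = ⅗ (d = -24/(-40) = -24*(-1/40) = ⅗ ≈ 0.60000)
q(10, 6)*O + d = (6 + 2*10)*0 + ⅗ = (6 + 20)*0 + ⅗ = 26*0 + ⅗ = 0 + ⅗ = ⅗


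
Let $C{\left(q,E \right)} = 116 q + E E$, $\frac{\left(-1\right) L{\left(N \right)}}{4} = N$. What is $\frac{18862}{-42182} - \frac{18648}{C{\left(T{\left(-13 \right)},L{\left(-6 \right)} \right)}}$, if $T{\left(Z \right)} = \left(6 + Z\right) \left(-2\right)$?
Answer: $- \frac{51756646}{5800025} \approx -8.9235$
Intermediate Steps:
$T{\left(Z \right)} = -12 - 2 Z$
$L{\left(N \right)} = - 4 N$
$C{\left(q,E \right)} = E^{2} + 116 q$ ($C{\left(q,E \right)} = 116 q + E^{2} = E^{2} + 116 q$)
$\frac{18862}{-42182} - \frac{18648}{C{\left(T{\left(-13 \right)},L{\left(-6 \right)} \right)}} = \frac{18862}{-42182} - \frac{18648}{\left(\left(-4\right) \left(-6\right)\right)^{2} + 116 \left(-12 - -26\right)} = 18862 \left(- \frac{1}{42182}\right) - \frac{18648}{24^{2} + 116 \left(-12 + 26\right)} = - \frac{9431}{21091} - \frac{18648}{576 + 116 \cdot 14} = - \frac{9431}{21091} - \frac{18648}{576 + 1624} = - \frac{9431}{21091} - \frac{18648}{2200} = - \frac{9431}{21091} - \frac{2331}{275} = - \frac{51756646}{5800025}$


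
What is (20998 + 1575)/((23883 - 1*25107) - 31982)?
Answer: -22573/33206 ≈ -0.67979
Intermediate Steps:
(20998 + 1575)/((23883 - 1*25107) - 31982) = 22573/((23883 - 25107) - 31982) = 22573/(-1224 - 31982) = 22573/(-33206) = 22573*(-1/33206) = -22573/33206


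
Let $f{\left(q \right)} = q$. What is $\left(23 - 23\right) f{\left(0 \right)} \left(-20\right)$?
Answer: $0$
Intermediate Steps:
$\left(23 - 23\right) f{\left(0 \right)} \left(-20\right) = \left(23 - 23\right) 0 \left(-20\right) = 0 \cdot 0 \left(-20\right) = 0 \left(-20\right) = 0$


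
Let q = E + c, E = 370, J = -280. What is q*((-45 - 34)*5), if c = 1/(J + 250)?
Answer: -876821/6 ≈ -1.4614e+5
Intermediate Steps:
c = -1/30 (c = 1/(-280 + 250) = 1/(-30) = -1/30 ≈ -0.033333)
q = 11099/30 (q = 370 - 1/30 = 11099/30 ≈ 369.97)
q*((-45 - 34)*5) = 11099*((-45 - 34)*5)/30 = 11099*(-79*5)/30 = (11099/30)*(-395) = -876821/6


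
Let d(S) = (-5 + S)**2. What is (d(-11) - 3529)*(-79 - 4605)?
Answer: 15330732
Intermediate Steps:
(d(-11) - 3529)*(-79 - 4605) = ((-5 - 11)**2 - 3529)*(-79 - 4605) = ((-16)**2 - 3529)*(-4684) = (256 - 3529)*(-4684) = -3273*(-4684) = 15330732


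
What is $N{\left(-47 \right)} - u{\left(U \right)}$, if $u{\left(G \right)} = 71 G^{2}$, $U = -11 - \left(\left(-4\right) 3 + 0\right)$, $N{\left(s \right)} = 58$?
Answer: $-13$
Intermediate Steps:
$U = 1$ ($U = -11 - \left(-12 + 0\right) = -11 - -12 = -11 + 12 = 1$)
$N{\left(-47 \right)} - u{\left(U \right)} = 58 - 71 \cdot 1^{2} = 58 - 71 \cdot 1 = 58 - 71 = -13$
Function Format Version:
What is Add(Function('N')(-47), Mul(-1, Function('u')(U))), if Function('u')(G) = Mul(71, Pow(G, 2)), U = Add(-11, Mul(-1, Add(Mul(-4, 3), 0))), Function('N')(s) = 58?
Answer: -13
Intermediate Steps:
U = 1 (U = Add(-11, Mul(-1, Add(-12, 0))) = Add(-11, Mul(-1, -12)) = Add(-11, 12) = 1)
Add(Function('N')(-47), Mul(-1, Function('u')(U))) = Add(58, Mul(-1, Mul(71, Pow(1, 2)))) = Add(58, Mul(-1, Mul(71, 1))) = Add(58, Mul(-1, 71)) = Add(58, -71) = -13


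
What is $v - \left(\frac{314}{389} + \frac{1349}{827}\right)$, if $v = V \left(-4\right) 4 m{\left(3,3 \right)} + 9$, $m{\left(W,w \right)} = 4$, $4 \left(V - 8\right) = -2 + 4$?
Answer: $- \frac{172895544}{321703} \approx -537.44$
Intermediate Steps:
$V = \frac{17}{2}$ ($V = 8 + \frac{-2 + 4}{4} = 8 + \frac{1}{4} \cdot 2 = 8 + \frac{1}{2} = \frac{17}{2} \approx 8.5$)
$v = -535$ ($v = \frac{17}{2} \left(-4\right) 4 \cdot 4 + 9 = \left(-34\right) 4 \cdot 4 + 9 = \left(-136\right) 4 + 9 = -544 + 9 = -535$)
$v - \left(\frac{314}{389} + \frac{1349}{827}\right) = -535 - \left(\frac{314}{389} + \frac{1349}{827}\right) = -535 - \frac{784439}{321703} = - \frac{172895544}{321703}$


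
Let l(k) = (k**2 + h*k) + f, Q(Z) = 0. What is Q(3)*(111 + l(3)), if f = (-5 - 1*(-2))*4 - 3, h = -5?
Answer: 0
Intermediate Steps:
f = -15 (f = (-5 + 2)*4 - 3 = -3*4 - 3 = -12 - 3 = -15)
l(k) = -15 + k**2 - 5*k (l(k) = (k**2 - 5*k) - 15 = -15 + k**2 - 5*k)
Q(3)*(111 + l(3)) = 0*(111 + (-15 + 3**2 - 5*3)) = 0*(111 + (-15 + 9 - 15)) = 0*(111 - 21) = 0*90 = 0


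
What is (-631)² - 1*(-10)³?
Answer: 399161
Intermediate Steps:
(-631)² - 1*(-10)³ = 398161 - 1*(-1000) = 398161 + 1000 = 399161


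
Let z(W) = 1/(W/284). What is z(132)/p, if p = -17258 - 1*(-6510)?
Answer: -71/354684 ≈ -0.00020018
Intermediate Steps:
z(W) = 284/W (z(W) = 1/(W*(1/284)) = 1/(W/284) = 284/W)
p = -10748 (p = -17258 + 6510 = -10748)
z(132)/p = (284/132)/(-10748) = (284*(1/132))*(-1/10748) = (71/33)*(-1/10748) = -71/354684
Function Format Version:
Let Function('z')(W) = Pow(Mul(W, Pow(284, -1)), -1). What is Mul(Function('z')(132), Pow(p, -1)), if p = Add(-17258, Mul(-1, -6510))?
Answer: Rational(-71, 354684) ≈ -0.00020018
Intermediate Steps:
Function('z')(W) = Mul(284, Pow(W, -1)) (Function('z')(W) = Pow(Mul(W, Rational(1, 284)), -1) = Pow(Mul(Rational(1, 284), W), -1) = Mul(284, Pow(W, -1)))
p = -10748 (p = Add(-17258, 6510) = -10748)
Mul(Function('z')(132), Pow(p, -1)) = Mul(Mul(284, Pow(132, -1)), Pow(-10748, -1)) = Mul(Mul(284, Rational(1, 132)), Rational(-1, 10748)) = Mul(Rational(71, 33), Rational(-1, 10748)) = Rational(-71, 354684)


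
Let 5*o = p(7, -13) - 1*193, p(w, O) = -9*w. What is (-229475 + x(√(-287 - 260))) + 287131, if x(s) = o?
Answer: 288024/5 ≈ 57605.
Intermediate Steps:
o = -256/5 (o = (-9*7 - 1*193)/5 = (-63 - 193)/5 = (⅕)*(-256) = -256/5 ≈ -51.200)
x(s) = -256/5
(-229475 + x(√(-287 - 260))) + 287131 = (-229475 - 256/5) + 287131 = -1147631/5 + 287131 = 288024/5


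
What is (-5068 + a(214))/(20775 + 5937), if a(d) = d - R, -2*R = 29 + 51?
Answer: -2407/13356 ≈ -0.18022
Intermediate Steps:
R = -40 (R = -(29 + 51)/2 = -1/2*80 = -40)
a(d) = 40 + d (a(d) = d - 1*(-40) = d + 40 = 40 + d)
(-5068 + a(214))/(20775 + 5937) = (-5068 + (40 + 214))/(20775 + 5937) = (-5068 + 254)/26712 = -4814*1/26712 = -2407/13356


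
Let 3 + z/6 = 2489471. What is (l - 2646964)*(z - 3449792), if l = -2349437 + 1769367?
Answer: -37068991190544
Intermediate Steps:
z = 14936808 (z = -18 + 6*2489471 = -18 + 14936826 = 14936808)
l = -580070
(l - 2646964)*(z - 3449792) = (-580070 - 2646964)*(14936808 - 3449792) = -3227034*11487016 = -37068991190544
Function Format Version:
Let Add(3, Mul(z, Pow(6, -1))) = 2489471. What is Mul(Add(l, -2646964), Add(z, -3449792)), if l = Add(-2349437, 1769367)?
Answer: -37068991190544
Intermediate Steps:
z = 14936808 (z = Add(-18, Mul(6, 2489471)) = Add(-18, 14936826) = 14936808)
l = -580070
Mul(Add(l, -2646964), Add(z, -3449792)) = Mul(Add(-580070, -2646964), Add(14936808, -3449792)) = Mul(-3227034, 11487016) = -37068991190544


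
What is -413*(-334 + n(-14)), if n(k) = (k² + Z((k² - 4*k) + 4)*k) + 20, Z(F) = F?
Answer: 1528926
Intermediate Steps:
n(k) = 20 + k² + k*(4 + k² - 4*k) (n(k) = (k² + ((k² - 4*k) + 4)*k) + 20 = (k² + (4 + k² - 4*k)*k) + 20 = (k² + k*(4 + k² - 4*k)) + 20 = 20 + k² + k*(4 + k² - 4*k))
-413*(-334 + n(-14)) = -413*(-334 + (20 + (-14)³ - 3*(-14)² + 4*(-14))) = -413*(-334 + (20 - 2744 - 3*196 - 56)) = -413*(-334 + (20 - 2744 - 588 - 56)) = -413*(-334 - 3368) = -413*(-3702) = 1528926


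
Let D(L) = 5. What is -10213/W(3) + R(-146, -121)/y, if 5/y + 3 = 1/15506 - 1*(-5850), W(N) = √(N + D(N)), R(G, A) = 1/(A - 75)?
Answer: -90663583/15195880 - 10213*√2/4 ≈ -3616.8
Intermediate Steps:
R(G, A) = 1/(-75 + A)
W(N) = √(5 + N) (W(N) = √(N + 5) = √(5 + N))
y = 77530/90663583 (y = 5/(-3 + (1/15506 - 1*(-5850))) = 5/(-3 + (1/15506 + 5850)) = 5/(-3 + 90710101/15506) = 5/(90663583/15506) = 5*(15506/90663583) = 77530/90663583 ≈ 0.00085514)
-10213/W(3) + R(-146, -121)/y = -10213/√(5 + 3) + 1/((-75 - 121)*(77530/90663583)) = -10213*√2/4 + (90663583/77530)/(-196) = -10213*√2/4 - 1/196*90663583/77530 = -10213*√2/4 - 90663583/15195880 = -90663583/15195880 - 10213*√2/4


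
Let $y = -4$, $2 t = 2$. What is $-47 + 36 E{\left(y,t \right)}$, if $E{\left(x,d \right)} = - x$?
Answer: $97$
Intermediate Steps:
$t = 1$ ($t = \frac{1}{2} \cdot 2 = 1$)
$-47 + 36 E{\left(y,t \right)} = -47 + 36 \left(\left(-1\right) \left(-4\right)\right) = -47 + 36 \cdot 4 = -47 + 144 = 97$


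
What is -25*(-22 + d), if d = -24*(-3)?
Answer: -1250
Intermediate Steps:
d = 72
-25*(-22 + d) = -25*(-22 + 72) = -25*50 = -1250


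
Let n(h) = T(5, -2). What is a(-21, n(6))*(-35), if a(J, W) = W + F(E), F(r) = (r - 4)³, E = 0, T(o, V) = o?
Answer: 2065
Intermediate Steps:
n(h) = 5
F(r) = (-4 + r)³
a(J, W) = -64 + W (a(J, W) = W + (-4 + 0)³ = W + (-4)³ = W - 64 = -64 + W)
a(-21, n(6))*(-35) = (-64 + 5)*(-35) = -59*(-35) = 2065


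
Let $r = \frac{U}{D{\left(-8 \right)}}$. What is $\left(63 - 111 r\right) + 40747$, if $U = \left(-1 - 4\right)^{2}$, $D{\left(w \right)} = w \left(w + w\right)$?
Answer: $\frac{5220905}{128} \approx 40788.0$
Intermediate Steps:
$D{\left(w \right)} = 2 w^{2}$ ($D{\left(w \right)} = w 2 w = 2 w^{2}$)
$U = 25$ ($U = \left(-5\right)^{2} = 25$)
$r = \frac{25}{128}$ ($r = \frac{25}{2 \left(-8\right)^{2}} = \frac{25}{2 \cdot 64} = \frac{25}{128} \approx 0.19531$)
$\left(63 - 111 r\right) + 40747 = \left(63 - \frac{2775}{128}\right) + 40747 = \frac{5289}{128} + 40747 = \frac{5220905}{128}$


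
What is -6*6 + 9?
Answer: -27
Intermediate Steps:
-6*6 + 9 = -36 + 9 = -27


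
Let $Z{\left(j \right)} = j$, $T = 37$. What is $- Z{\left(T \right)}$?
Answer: $-37$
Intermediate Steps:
$- Z{\left(T \right)} = \left(-1\right) 37 = -37$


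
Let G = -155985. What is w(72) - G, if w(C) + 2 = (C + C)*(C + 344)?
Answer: 215887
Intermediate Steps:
w(C) = -2 + 2*C*(344 + C) (w(C) = -2 + (C + C)*(C + 344) = -2 + (2*C)*(344 + C) = -2 + 2*C*(344 + C))
w(72) - G = (-2 + 2*72**2 + 688*72) - 1*(-155985) = (-2 + 2*5184 + 49536) + 155985 = (-2 + 10368 + 49536) + 155985 = 59902 + 155985 = 215887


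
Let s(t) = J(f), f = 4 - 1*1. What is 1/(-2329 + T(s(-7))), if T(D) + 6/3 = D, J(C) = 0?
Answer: -1/2331 ≈ -0.00042900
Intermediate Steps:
f = 3 (f = 4 - 1 = 3)
s(t) = 0
T(D) = -2 + D
1/(-2329 + T(s(-7))) = 1/(-2329 + (-2 + 0)) = 1/(-2329 - 2) = 1/(-2331) = -1/2331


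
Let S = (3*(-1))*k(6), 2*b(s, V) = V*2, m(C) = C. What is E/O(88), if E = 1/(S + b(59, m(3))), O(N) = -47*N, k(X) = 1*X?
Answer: 1/62040 ≈ 1.6119e-5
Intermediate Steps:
k(X) = X
b(s, V) = V (b(s, V) = (V*2)/2 = (2*V)/2 = V)
S = -18 (S = (3*(-1))*6 = -3*6 = -18)
E = -1/15 (E = 1/(-18 + 3) = 1/(-15) = -1/15 ≈ -0.066667)
E/O(88) = -1/(15*((-47*88))) = -1/15/(-4136) = -1/15*(-1/4136) = 1/62040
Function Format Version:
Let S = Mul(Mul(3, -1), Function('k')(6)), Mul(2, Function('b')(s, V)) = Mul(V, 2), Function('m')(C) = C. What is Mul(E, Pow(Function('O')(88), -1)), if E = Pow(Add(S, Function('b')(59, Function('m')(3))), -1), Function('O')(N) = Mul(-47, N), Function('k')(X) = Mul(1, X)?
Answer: Rational(1, 62040) ≈ 1.6119e-5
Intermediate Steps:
Function('k')(X) = X
Function('b')(s, V) = V (Function('b')(s, V) = Mul(Rational(1, 2), Mul(V, 2)) = Mul(Rational(1, 2), Mul(2, V)) = V)
S = -18 (S = Mul(Mul(3, -1), 6) = Mul(-3, 6) = -18)
E = Rational(-1, 15) (E = Pow(Add(-18, 3), -1) = Pow(-15, -1) = Rational(-1, 15) ≈ -0.066667)
Mul(E, Pow(Function('O')(88), -1)) = Mul(Rational(-1, 15), Pow(Mul(-47, 88), -1)) = Mul(Rational(-1, 15), Pow(-4136, -1)) = Mul(Rational(-1, 15), Rational(-1, 4136)) = Rational(1, 62040)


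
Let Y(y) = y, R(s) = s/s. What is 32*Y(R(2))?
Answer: 32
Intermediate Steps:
R(s) = 1
32*Y(R(2)) = 32*1 = 32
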